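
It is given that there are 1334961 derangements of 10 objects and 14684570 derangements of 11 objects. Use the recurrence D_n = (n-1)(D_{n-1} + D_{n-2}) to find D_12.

D_12 = (12-1)·(D_11 + D_10) = 11·(14684570 + 1334961) = 11·16019531 = 176214841.

176214841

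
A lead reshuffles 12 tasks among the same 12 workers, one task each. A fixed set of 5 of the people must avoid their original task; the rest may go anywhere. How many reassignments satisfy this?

312273360

Inclusion-exclusion on the 5 forbidden self-matches:
Σ_{j=0}^{5} (-1)^j C(5,j)(12-j)!
= C(5,0)·12! - C(5,1)·11! + C(5,2)·10! - C(5,3)·9! + C(5,4)·8! - C(5,5)·7!
= 479001600 - 199584000 + 36288000 - 3628800 + 201600 - 5040
= 312273360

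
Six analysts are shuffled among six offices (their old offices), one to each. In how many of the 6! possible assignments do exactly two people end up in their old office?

Choose which 2 of the 6 are fixed: C(6,2) = 15.
The other 4 form a derangement: !4 = 9.
Total: 15 × 9 = 135.

135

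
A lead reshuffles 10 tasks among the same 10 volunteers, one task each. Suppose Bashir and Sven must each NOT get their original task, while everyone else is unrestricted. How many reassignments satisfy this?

Let A_j be the event that the j-th constrained one is fixed. By inclusion-exclusion over the 2 events:
Σ_{j=0}^{2} (-1)^j C(2,j)(10-j)!
= C(2,0)·10! - C(2,1)·9! + C(2,2)·8!
= 3628800 - 725760 + 40320
= 2943360

2943360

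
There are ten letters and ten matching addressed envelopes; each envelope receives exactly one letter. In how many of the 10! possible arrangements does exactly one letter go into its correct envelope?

1334960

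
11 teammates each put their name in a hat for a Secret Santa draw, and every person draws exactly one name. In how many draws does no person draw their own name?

!11 = 11! · Σ_{k=0}^{11} (-1)^k/k!
= 11! - 11!/1! + 11!/2! - 11!/3! + 11!/4! - 11!/5! + 11!/6! - 11!/7! + 11!/8! - 11!/9! + 11!/10! - 11!/11!
= 39916800 - 39916800 + 19958400 - 6652800 + 1663200 - 332640 + 55440 - 7920 + 990 - 110 + 11 - 1
= 14684570

14684570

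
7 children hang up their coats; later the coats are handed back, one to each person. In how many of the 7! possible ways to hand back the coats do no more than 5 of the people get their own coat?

# with exactly i fixed is C(7,i)·!(7-i); sum over i=0..5:
  i=0: C(7,0)·!7 = 1·1854 = 1854
  i=1: C(7,1)·!6 = 7·265 = 1855
  i=2: C(7,2)·!5 = 21·44 = 924
  i=3: C(7,3)·!4 = 35·9 = 315
  i=4: C(7,4)·!3 = 35·2 = 70
  i=5: C(7,5)·!2 = 21·1 = 21
Total = 5039.

5039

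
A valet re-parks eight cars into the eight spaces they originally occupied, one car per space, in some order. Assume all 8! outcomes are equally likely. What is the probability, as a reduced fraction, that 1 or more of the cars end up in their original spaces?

Favorable outcomes: Σ_{i≥1} C(8,i)·!(8-i) = 8·1854 + 28·265 + 56·44 + 70·9 + 56·2 + 28·1 + 8·0 + 1·1 = 25487.
Total outcomes: 8! = 40320.
Probability = 25487/40320 = 3641/5760.

3641/5760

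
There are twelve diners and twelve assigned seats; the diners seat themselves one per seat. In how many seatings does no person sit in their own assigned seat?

By inclusion-exclusion, !12 = Σ (-1)^k · 12!/k! for k=0..12
= 12! - 12!/1! + 12!/2! - 12!/3! + 12!/4! - 12!/5! + 12!/6! - 12!/7! + 12!/8! - 12!/9! + 12!/10! - 12!/11! + 12!/12!
= 479001600 - 479001600 + 239500800 - 79833600 + 19958400 - 3991680 + 665280 - 95040 + 11880 - 1320 + 132 - 12 + 1
= 176214841

176214841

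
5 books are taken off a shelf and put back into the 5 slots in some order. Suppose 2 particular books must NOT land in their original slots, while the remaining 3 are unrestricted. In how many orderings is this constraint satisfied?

78

Inclusion-exclusion on the 2 forbidden self-matches:
Σ_{j=0}^{2} (-1)^j C(2,j)(5-j)!
= C(2,0)·5! - C(2,1)·4! + C(2,2)·3!
= 120 - 48 + 6
= 78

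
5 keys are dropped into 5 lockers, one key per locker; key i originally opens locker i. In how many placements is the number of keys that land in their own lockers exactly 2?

20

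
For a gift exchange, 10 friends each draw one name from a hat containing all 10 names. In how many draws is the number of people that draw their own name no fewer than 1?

# with exactly i fixed is C(10,i)·!(10-i); sum over i=1..10:
  i=1: C(10,1)·!9 = 10·133496 = 1334960
  i=2: C(10,2)·!8 = 45·14833 = 667485
  i=3: C(10,3)·!7 = 120·1854 = 222480
  i=4: C(10,4)·!6 = 210·265 = 55650
  i=5: C(10,5)·!5 = 252·44 = 11088
  i=6: C(10,6)·!4 = 210·9 = 1890
  i=7: C(10,7)·!3 = 120·2 = 240
  i=8: C(10,8)·!2 = 45·1 = 45
  i=9: C(10,9)·!1 = 10·0 = 0
  i=10: C(10,10)·!0 = 1·1 = 1
Total = 2293839.

2293839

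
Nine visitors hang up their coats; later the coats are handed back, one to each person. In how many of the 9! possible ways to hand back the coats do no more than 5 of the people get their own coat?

362675

# with exactly i fixed is C(9,i)·!(9-i); sum over i=0..5:
  i=0: C(9,0)·!9 = 1·133496 = 133496
  i=1: C(9,1)·!8 = 9·14833 = 133497
  i=2: C(9,2)·!7 = 36·1854 = 66744
  i=3: C(9,3)·!6 = 84·265 = 22260
  i=4: C(9,4)·!5 = 126·44 = 5544
  i=5: C(9,5)·!4 = 126·9 = 1134
Total = 362675.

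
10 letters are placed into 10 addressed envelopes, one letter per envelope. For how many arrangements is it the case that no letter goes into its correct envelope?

Use !n = (n-1)(!(n-1) + !(n-2)).
!10 = 9·(133496 + 14833) = 9·148329 = 1334961

1334961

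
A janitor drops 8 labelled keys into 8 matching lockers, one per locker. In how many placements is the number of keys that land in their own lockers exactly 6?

28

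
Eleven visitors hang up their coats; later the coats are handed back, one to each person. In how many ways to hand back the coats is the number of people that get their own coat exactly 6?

20328

Pick the 6 fixed positions: C(11,6) = 462 ways.
The other 5 form a derangement: !5 = 44.
Total: 462 × 44 = 20328.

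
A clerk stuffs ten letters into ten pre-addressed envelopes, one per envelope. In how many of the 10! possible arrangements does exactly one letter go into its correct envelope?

1334960

Choose which one of the 10 is fixed: C(10,1) = 10.
The remaining 9 must be deranged: !9 = 133496.
Total: 10 × 133496 = 1334960.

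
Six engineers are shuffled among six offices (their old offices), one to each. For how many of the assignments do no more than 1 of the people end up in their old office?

# with exactly i fixed is C(6,i)·!(6-i); sum over i=0..1:
  i=0: C(6,0)·!6 = 1·265 = 265
  i=1: C(6,1)·!5 = 6·44 = 264
Total = 529.

529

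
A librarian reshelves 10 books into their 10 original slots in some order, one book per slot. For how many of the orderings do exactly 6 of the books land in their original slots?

1890

Pick the 6 fixed positions: C(10,6) = 210 ways.
The other 4 form a derangement: !4 = 9.
Total: 210 × 9 = 1890.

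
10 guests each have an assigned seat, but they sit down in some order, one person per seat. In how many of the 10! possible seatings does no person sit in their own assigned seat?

1334961

By inclusion-exclusion, !10 = Σ (-1)^k · 10!/k! for k=0..10
= 10! - 10!/1! + 10!/2! - 10!/3! + 10!/4! - 10!/5! + 10!/6! - 10!/7! + 10!/8! - 10!/9! + 10!/10!
= 3628800 - 3628800 + 1814400 - 604800 + 151200 - 30240 + 5040 - 720 + 90 - 10 + 1
= 1334961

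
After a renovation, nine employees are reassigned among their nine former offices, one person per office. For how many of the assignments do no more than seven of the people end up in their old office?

362879

Sum C(9,i)·!(9-i) for i = 0..7:
  i=0: C(9,0)·!9 = 1·133496 = 133496
  i=1: C(9,1)·!8 = 9·14833 = 133497
  i=2: C(9,2)·!7 = 36·1854 = 66744
  i=3: C(9,3)·!6 = 84·265 = 22260
  i=4: C(9,4)·!5 = 126·44 = 5544
  i=5: C(9,5)·!4 = 126·9 = 1134
  i=6: C(9,6)·!3 = 84·2 = 168
  i=7: C(9,7)·!2 = 36·1 = 36
Total = 362879.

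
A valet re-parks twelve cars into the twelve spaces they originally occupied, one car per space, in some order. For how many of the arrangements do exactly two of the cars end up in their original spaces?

Choose which 2 of the 12 are fixed: C(12,2) = 66.
The remaining 10 must be deranged: !10 = 1334961.
Total: 66 × 1334961 = 88107426.

88107426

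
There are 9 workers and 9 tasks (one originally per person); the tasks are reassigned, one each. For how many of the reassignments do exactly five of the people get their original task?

Choose which 5 of the 9 are fixed: C(9,5) = 126.
The remaining 4 must be deranged: !4 = 9.
Total: 126 × 9 = 1134.

1134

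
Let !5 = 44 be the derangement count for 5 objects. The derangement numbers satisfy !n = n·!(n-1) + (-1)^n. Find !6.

!6 = 6·44 + 1 = 265.

265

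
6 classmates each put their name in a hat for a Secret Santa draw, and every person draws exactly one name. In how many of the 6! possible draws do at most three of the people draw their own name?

704

# with exactly i fixed is C(6,i)·!(6-i); sum over i=0..3:
  i=0: C(6,0)·!6 = 1·265 = 265
  i=1: C(6,1)·!5 = 6·44 = 264
  i=2: C(6,2)·!4 = 15·9 = 135
  i=3: C(6,3)·!3 = 20·2 = 40
Total = 704.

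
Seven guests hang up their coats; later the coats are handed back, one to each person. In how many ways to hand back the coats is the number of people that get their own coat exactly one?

1855

Pick the single fixed position: C(7,1) = 7 ways.
The other 6 form a derangement: !6 = 265.
Total: 7 × 265 = 1855.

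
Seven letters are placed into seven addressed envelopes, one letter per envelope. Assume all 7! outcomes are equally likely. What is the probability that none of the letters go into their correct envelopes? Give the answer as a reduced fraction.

103/280

Favorable outcomes: !7 = 1854.
Total outcomes: 7! = 5040.
Probability = 1854/5040 = 103/280.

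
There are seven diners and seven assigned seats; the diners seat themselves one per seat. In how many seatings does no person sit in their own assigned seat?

1854

The number of derangements of 7 is !7 = Σ_{k=0}^{7} (-1)^k·7!/k!
= 7! - 7!/1! + 7!/2! - 7!/3! + 7!/4! - 7!/5! + 7!/6! - 7!/7!
= 5040 - 5040 + 2520 - 840 + 210 - 42 + 7 - 1
= 1854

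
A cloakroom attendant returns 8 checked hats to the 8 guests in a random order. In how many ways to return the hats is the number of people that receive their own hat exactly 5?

112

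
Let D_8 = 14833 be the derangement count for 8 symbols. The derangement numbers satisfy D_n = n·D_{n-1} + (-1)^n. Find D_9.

133496

D_9 = 9·14833 - 1 = 133496.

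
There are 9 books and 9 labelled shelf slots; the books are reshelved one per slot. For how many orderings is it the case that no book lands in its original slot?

133496

Use !n = n·!(n-1) + (-1)^n.
!9 = 9·14833 - 1 = 133496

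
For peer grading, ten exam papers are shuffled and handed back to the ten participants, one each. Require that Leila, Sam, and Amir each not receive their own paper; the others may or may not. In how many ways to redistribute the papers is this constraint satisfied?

2656080

Inclusion-exclusion on the 3 forbidden self-matches:
Σ_{j=0}^{3} (-1)^j C(3,j)(10-j)!
= C(3,0)·10! - C(3,1)·9! + C(3,2)·8! - C(3,3)·7!
= 3628800 - 1088640 + 120960 - 5040
= 2656080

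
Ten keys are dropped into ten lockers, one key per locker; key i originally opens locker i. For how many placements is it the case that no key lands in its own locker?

1334961

!10 is the nearest integer to 10!/e.
10! = 3628800, and 3628800/e ≈ 1334960.92, so !10 = 1334961.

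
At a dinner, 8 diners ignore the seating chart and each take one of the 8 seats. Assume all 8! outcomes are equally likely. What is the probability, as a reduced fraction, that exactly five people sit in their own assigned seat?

Favorable outcomes: C(8,5)·!3 = 56·2 = 112.
Total outcomes: 8! = 40320.
Probability = 112/40320 = 1/360.

1/360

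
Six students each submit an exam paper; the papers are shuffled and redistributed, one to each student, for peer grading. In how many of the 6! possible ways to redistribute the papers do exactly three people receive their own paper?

40

Pick the 3 fixed positions: C(6,3) = 20 ways.
The remaining 3 must be deranged: !3 = 2.
Total: 20 × 2 = 40.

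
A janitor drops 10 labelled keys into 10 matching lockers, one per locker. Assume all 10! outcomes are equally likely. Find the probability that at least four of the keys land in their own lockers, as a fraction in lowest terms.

Favorable outcomes: Σ_{i≥4} C(10,i)·!(10-i) = 210·265 + 252·44 + 210·9 + 120·2 + 45·1 + 10·0 + 1·1 = 68914.
Total outcomes: 10! = 3628800.
Probability = 68914/3628800 = 34457/1814400.

34457/1814400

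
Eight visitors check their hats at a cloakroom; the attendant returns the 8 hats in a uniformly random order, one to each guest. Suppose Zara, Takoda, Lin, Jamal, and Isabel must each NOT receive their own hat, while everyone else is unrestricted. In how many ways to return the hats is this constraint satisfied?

Inclusion-exclusion on the 5 forbidden self-matches:
Σ_{j=0}^{5} (-1)^j C(5,j)(8-j)!
= C(5,0)·8! - C(5,1)·7! + C(5,2)·6! - C(5,3)·5! + C(5,4)·4! - C(5,5)·3!
= 40320 - 25200 + 7200 - 1200 + 120 - 6
= 21234

21234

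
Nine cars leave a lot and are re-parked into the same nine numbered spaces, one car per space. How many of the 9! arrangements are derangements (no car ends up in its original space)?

133496

!9 is the nearest integer to 9!/e.
9! = 362880, and 362880/e ≈ 133496.09, so !9 = 133496.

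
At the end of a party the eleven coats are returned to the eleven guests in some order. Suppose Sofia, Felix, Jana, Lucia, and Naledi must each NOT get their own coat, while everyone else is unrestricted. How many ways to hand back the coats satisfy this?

25022880

Let A_j be the event that the j-th constrained one is fixed. By inclusion-exclusion over the 5 events:
Σ_{j=0}^{5} (-1)^j C(5,j)(11-j)!
= C(5,0)·11! - C(5,1)·10! + C(5,2)·9! - C(5,3)·8! + C(5,4)·7! - C(5,5)·6!
= 39916800 - 18144000 + 3628800 - 403200 + 25200 - 720
= 25022880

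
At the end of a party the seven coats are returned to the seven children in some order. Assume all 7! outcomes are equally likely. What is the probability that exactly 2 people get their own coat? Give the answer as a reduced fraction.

11/60

Favorable outcomes: C(7,2)·!5 = 21·44 = 924.
Total outcomes: 7! = 5040.
Probability = 924/5040 = 11/60.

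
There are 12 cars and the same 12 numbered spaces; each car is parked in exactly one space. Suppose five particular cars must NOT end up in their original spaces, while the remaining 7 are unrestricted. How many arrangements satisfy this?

312273360

Let A_j be the event that the j-th constrained one is fixed. By inclusion-exclusion over the 5 events:
Σ_{j=0}^{5} (-1)^j C(5,j)(12-j)!
= C(5,0)·12! - C(5,1)·11! + C(5,2)·10! - C(5,3)·9! + C(5,4)·8! - C(5,5)·7!
= 479001600 - 199584000 + 36288000 - 3628800 + 201600 - 5040
= 312273360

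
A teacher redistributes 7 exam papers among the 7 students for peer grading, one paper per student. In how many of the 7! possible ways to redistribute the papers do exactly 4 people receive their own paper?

70

Pick the 4 fixed positions: C(7,4) = 35 ways.
The other 3 form a derangement: !3 = 2.
Total: 35 × 2 = 70.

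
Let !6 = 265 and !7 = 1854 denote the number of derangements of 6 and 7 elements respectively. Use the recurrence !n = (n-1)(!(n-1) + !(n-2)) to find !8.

!8 = (8-1)·(!7 + !6) = 7·(1854 + 265) = 7·2119 = 14833.

14833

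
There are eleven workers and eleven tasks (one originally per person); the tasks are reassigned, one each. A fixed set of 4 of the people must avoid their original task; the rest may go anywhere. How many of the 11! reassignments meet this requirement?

27422640

Let A_j be the event that the j-th constrained one is fixed. By inclusion-exclusion over the 4 events:
Σ_{j=0}^{4} (-1)^j C(4,j)(11-j)!
= C(4,0)·11! - C(4,1)·10! + C(4,2)·9! - C(4,3)·8! + C(4,4)·7!
= 39916800 - 14515200 + 2177280 - 161280 + 5040
= 27422640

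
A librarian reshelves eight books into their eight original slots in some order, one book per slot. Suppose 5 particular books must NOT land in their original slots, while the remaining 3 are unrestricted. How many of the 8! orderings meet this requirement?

Inclusion-exclusion on the 5 forbidden self-matches:
Σ_{j=0}^{5} (-1)^j C(5,j)(8-j)!
= C(5,0)·8! - C(5,1)·7! + C(5,2)·6! - C(5,3)·5! + C(5,4)·4! - C(5,5)·3!
= 40320 - 25200 + 7200 - 1200 + 120 - 6
= 21234

21234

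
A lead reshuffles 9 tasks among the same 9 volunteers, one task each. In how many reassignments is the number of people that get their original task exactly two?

66744

Choose which 2 of the 9 are fixed: C(9,2) = 36.
The other 7 form a derangement: !7 = 1854.
Total: 36 × 1854 = 66744.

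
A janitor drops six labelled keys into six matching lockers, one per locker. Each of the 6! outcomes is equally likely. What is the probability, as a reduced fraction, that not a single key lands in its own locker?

53/144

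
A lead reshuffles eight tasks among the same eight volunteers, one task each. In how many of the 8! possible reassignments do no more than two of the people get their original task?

37085

# with exactly i fixed is C(8,i)·!(8-i); sum over i=0..2:
  i=0: C(8,0)·!8 = 1·14833 = 14833
  i=1: C(8,1)·!7 = 8·1854 = 14832
  i=2: C(8,2)·!6 = 28·265 = 7420
Total = 37085.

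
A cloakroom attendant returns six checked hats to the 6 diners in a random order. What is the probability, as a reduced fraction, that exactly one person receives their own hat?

Favorable outcomes: C(6,1)·!5 = 6·44 = 264.
Total outcomes: 6! = 720.
Probability = 264/720 = 11/30.

11/30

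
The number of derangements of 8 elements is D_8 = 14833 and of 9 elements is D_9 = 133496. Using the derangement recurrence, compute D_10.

1334961

D_10 = (10-1)·(D_9 + D_8) = 9·(133496 + 14833) = 9·148329 = 1334961.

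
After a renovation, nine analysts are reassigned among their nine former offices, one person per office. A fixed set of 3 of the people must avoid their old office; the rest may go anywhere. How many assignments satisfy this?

Let A_j be the event that the j-th constrained one is fixed. By inclusion-exclusion over the 3 events:
Σ_{j=0}^{3} (-1)^j C(3,j)(9-j)!
= C(3,0)·9! - C(3,1)·8! + C(3,2)·7! - C(3,3)·6!
= 362880 - 120960 + 15120 - 720
= 256320

256320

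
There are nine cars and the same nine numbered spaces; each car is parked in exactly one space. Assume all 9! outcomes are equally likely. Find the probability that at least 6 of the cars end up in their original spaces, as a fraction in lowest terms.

41/72576

Favorable outcomes: Σ_{i≥6} C(9,i)·!(9-i) = 84·2 + 36·1 + 9·0 + 1·1 = 205.
Total outcomes: 9! = 362880.
Probability = 205/362880 = 41/72576.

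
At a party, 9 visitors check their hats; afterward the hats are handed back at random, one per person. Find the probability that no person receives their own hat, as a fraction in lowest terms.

Favorable outcomes: !9 = 133496.
Total outcomes: 9! = 362880.
Probability = 133496/362880 = 16687/45360.

16687/45360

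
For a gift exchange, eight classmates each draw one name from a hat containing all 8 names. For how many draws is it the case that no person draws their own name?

Use !n = (n-1)(!(n-1) + !(n-2)).
!8 = 7·(1854 + 265) = 7·2119 = 14833

14833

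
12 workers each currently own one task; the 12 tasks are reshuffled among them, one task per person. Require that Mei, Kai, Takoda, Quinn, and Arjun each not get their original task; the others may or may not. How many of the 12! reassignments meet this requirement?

312273360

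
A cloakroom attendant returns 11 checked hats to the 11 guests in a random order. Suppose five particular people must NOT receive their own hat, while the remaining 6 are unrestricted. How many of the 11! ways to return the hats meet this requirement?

25022880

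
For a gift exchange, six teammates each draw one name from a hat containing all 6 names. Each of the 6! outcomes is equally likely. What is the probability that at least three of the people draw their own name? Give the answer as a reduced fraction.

Favorable outcomes: Σ_{i≥3} C(6,i)·!(6-i) = 20·2 + 15·1 + 6·0 + 1·1 = 56.
Total outcomes: 6! = 720.
Probability = 56/720 = 7/90.

7/90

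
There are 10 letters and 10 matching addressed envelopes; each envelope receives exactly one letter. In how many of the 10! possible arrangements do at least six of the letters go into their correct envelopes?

2176

Sum C(10,i)·!(10-i) for i = 6..10:
  i=6: C(10,6)·!4 = 210·9 = 1890
  i=7: C(10,7)·!3 = 120·2 = 240
  i=8: C(10,8)·!2 = 45·1 = 45
  i=9: C(10,9)·!1 = 10·0 = 0
  i=10: C(10,10)·!0 = 1·1 = 1
Total = 2176.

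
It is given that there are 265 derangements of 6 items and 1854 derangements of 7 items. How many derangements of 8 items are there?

14833

!8 = (8-1)·(!7 + !6) = 7·(1854 + 265) = 7·2119 = 14833.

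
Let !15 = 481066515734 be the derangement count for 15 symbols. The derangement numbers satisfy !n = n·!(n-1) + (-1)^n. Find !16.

7697064251745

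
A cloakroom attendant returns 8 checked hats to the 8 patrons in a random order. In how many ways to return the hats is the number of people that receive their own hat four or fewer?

40179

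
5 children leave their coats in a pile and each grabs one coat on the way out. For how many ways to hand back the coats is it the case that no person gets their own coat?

44

Recurrence: !5 = 5·!4 + (-1)^5.
!5 = 5·9 - 1 = 44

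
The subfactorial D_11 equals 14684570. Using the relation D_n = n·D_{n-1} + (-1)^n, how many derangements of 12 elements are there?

176214841

D_12 = 12·14684570 + 1 = 176214841.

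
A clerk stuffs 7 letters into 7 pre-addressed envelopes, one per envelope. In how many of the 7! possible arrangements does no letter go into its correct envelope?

1854

!7 is the nearest integer to 7!/e.
7! = 5040, and 5040/e ≈ 1854.11, so !7 = 1854.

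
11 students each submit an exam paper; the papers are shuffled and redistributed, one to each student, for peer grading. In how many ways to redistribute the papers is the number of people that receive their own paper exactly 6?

Pick the 6 fixed positions: C(11,6) = 462 ways.
The other 5 form a derangement: !5 = 44.
Total: 462 × 44 = 20328.

20328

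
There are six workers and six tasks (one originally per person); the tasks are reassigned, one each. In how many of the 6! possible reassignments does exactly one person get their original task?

264

Choose which one of the 6 is fixed: C(6,1) = 6.
The remaining 5 must be deranged: !5 = 44.
Total: 6 × 44 = 264.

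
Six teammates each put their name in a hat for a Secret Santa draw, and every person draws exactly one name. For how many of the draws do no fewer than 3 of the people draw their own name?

Sum C(6,i)·!(6-i) for i = 3..6:
  i=3: C(6,3)·!3 = 20·2 = 40
  i=4: C(6,4)·!2 = 15·1 = 15
  i=5: C(6,5)·!1 = 6·0 = 0
  i=6: C(6,6)·!0 = 1·1 = 1
Total = 56.

56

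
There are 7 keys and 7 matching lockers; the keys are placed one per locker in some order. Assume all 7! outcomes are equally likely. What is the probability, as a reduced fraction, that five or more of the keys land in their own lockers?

Favorable outcomes: Σ_{i≥5} C(7,i)·!(7-i) = 21·1 + 7·0 + 1·1 = 22.
Total outcomes: 7! = 5040.
Probability = 22/5040 = 11/2520.

11/2520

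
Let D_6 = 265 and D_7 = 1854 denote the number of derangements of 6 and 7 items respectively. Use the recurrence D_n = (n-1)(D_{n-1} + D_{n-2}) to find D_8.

14833

D_8 = (8-1)·(D_7 + D_6) = 7·(1854 + 265) = 7·2119 = 14833.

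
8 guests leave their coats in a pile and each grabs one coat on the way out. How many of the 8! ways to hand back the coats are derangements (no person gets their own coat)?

14833

!8 is the nearest integer to 8!/e.
8! = 40320, and 40320/e ≈ 14832.90, so !8 = 14833.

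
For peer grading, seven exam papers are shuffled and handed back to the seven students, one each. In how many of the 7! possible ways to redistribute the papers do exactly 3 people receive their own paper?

315

Pick the 3 fixed positions: C(7,3) = 35 ways.
The remaining 4 must be deranged: !4 = 9.
Total: 35 × 9 = 315.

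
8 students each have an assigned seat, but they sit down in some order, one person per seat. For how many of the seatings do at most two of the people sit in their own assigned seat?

37085

# with exactly i fixed is C(8,i)·!(8-i); sum over i=0..2:
  i=0: C(8,0)·!8 = 1·14833 = 14833
  i=1: C(8,1)·!7 = 8·1854 = 14832
  i=2: C(8,2)·!6 = 28·265 = 7420
Total = 37085.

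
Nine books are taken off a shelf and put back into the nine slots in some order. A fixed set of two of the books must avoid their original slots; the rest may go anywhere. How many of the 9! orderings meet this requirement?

287280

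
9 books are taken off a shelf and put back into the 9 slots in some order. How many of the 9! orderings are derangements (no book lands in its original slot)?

133496

By inclusion-exclusion, !9 = Σ (-1)^k · 9!/k! for k=0..9
= 9! - 9!/1! + 9!/2! - 9!/3! + 9!/4! - 9!/5! + 9!/6! - 9!/7! + 9!/8! - 9!/9!
= 362880 - 362880 + 181440 - 60480 + 15120 - 3024 + 504 - 72 + 9 - 1
= 133496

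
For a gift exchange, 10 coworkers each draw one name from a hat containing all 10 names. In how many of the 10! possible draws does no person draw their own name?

1334961

The subfactorial !10 = [10!/e] (nearest integer).
10! = 3628800, and 3628800/e ≈ 1334960.92, so !10 = 1334961.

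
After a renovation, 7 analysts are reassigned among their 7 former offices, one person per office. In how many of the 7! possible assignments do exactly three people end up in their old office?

Choose which 3 of the 7 are fixed: C(7,3) = 35.
The remaining 4 must be deranged: !4 = 9.
Total: 35 × 9 = 315.

315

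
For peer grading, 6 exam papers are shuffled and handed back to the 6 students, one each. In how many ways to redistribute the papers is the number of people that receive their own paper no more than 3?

# with exactly i fixed is C(6,i)·!(6-i); sum over i=0..3:
  i=0: C(6,0)·!6 = 1·265 = 265
  i=1: C(6,1)·!5 = 6·44 = 264
  i=2: C(6,2)·!4 = 15·9 = 135
  i=3: C(6,3)·!3 = 20·2 = 40
Total = 704.

704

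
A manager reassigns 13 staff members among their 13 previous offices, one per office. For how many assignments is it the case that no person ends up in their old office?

2290792932

The number of derangements of 13 is !13 = Σ_{k=0}^{13} (-1)^k·13!/k!
= 13! - 13!/1! + 13!/2! - 13!/3! + 13!/4! - 13!/5! + 13!/6! - 13!/7! + 13!/8! - 13!/9! + 13!/10! - 13!/11! + 13!/12! - 13!/13!
= 6227020800 - 6227020800 + 3113510400 - 1037836800 + 259459200 - 51891840 + 8648640 - 1235520 + 154440 - 17160 + 1716 - 156 + 13 - 1
= 2290792932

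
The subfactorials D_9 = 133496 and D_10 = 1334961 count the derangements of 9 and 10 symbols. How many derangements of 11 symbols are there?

D_11 = (11-1)·(D_10 + D_9) = 10·(1334961 + 133496) = 10·1468457 = 14684570.

14684570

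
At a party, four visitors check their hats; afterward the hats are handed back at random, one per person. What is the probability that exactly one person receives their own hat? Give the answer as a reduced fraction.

Favorable outcomes: C(4,1)·!3 = 4·2 = 8.
Total outcomes: 4! = 24.
Probability = 8/24 = 1/3.

1/3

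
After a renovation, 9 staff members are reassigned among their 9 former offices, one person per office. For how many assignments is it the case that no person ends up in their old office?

!9 is the nearest integer to 9!/e.
9! = 362880, and 362880/e ≈ 133496.09, so !9 = 133496.

133496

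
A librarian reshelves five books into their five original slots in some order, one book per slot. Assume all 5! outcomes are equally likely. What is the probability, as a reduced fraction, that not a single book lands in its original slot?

Favorable outcomes: !5 = 44.
Total outcomes: 5! = 120.
Probability = 44/120 = 11/30.

11/30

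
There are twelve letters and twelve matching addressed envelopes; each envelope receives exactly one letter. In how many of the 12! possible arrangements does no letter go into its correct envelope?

The subfactorial !12 = [12!/e] (nearest integer).
12! = 479001600, and 479001600/e ≈ 176214840.93, so !12 = 176214841.

176214841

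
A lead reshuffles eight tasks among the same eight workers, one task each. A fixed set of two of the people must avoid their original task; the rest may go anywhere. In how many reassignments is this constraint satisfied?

Let A_j be the event that the j-th constrained one is fixed. By inclusion-exclusion over the 2 events:
Σ_{j=0}^{2} (-1)^j C(2,j)(8-j)!
= C(2,0)·8! - C(2,1)·7! + C(2,2)·6!
= 40320 - 10080 + 720
= 30960

30960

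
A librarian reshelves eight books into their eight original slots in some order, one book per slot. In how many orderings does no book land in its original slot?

14833

By inclusion-exclusion, !8 = Σ (-1)^k · 8!/k! for k=0..8
= 8! - 8!/1! + 8!/2! - 8!/3! + 8!/4! - 8!/5! + 8!/6! - 8!/7! + 8!/8!
= 40320 - 40320 + 20160 - 6720 + 1680 - 336 + 56 - 8 + 1
= 14833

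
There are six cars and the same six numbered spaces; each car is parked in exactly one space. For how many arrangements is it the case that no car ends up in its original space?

Use !n = (n-1)(!(n-1) + !(n-2)).
!6 = 5·(44 + 9) = 5·53 = 265

265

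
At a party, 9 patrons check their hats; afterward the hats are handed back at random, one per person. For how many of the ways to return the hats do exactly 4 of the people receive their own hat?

5544

Pick the 4 fixed positions: C(9,4) = 126 ways.
The remaining 5 must be deranged: !5 = 44.
Total: 126 × 44 = 5544.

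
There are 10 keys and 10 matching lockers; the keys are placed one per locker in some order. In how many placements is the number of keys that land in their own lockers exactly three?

Pick the 3 fixed positions: C(10,3) = 120 ways.
The other 7 form a derangement: !7 = 1854.
Total: 120 × 1854 = 222480.

222480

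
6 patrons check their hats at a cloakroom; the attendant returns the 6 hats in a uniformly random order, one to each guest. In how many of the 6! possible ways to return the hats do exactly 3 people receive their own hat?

Pick the 3 fixed positions: C(6,3) = 20 ways.
The remaining 3 must be deranged: !3 = 2.
Total: 20 × 2 = 40.

40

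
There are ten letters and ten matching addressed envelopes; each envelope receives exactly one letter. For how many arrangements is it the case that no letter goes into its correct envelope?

By inclusion-exclusion, !10 = Σ (-1)^k · 10!/k! for k=0..10
= 10! - 10!/1! + 10!/2! - 10!/3! + 10!/4! - 10!/5! + 10!/6! - 10!/7! + 10!/8! - 10!/9! + 10!/10!
= 3628800 - 3628800 + 1814400 - 604800 + 151200 - 30240 + 5040 - 720 + 90 - 10 + 1
= 1334961

1334961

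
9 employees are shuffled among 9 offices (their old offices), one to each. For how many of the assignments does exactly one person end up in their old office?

133497

Choose which one of the 9 is fixed: C(9,1) = 9.
The remaining 8 must be deranged: !8 = 14833.
Total: 9 × 14833 = 133497.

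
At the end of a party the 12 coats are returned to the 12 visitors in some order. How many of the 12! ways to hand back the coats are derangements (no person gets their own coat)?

176214841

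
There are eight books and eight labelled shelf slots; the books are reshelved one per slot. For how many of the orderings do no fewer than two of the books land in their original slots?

10655

Sum C(8,i)·!(8-i) for i = 2..8:
  i=2: C(8,2)·!6 = 28·265 = 7420
  i=3: C(8,3)·!5 = 56·44 = 2464
  i=4: C(8,4)·!4 = 70·9 = 630
  i=5: C(8,5)·!3 = 56·2 = 112
  i=6: C(8,6)·!2 = 28·1 = 28
  i=7: C(8,7)·!1 = 8·0 = 0
  i=8: C(8,8)·!0 = 1·1 = 1
Total = 10655.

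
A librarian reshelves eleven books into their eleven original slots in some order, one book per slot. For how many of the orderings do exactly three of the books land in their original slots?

2447445

Pick the 3 fixed positions: C(11,3) = 165 ways.
The other 8 form a derangement: !8 = 14833.
Total: 165 × 14833 = 2447445.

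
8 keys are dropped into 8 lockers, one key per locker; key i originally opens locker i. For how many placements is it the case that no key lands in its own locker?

The subfactorial !8 = [8!/e] (nearest integer).
8! = 40320, and 40320/e ≈ 14832.90, so !8 = 14833.

14833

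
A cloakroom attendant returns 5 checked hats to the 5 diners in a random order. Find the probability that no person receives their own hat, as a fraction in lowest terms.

11/30

Favorable outcomes: !5 = 44.
Total outcomes: 5! = 120.
Probability = 44/120 = 11/30.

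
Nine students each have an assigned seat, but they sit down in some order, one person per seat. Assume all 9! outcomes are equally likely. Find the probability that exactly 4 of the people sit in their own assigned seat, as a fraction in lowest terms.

11/720

Favorable outcomes: C(9,4)·!5 = 126·44 = 5544.
Total outcomes: 9! = 362880.
Probability = 5544/362880 = 11/720.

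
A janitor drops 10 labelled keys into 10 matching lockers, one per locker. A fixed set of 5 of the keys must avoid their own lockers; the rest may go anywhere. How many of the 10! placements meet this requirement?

2170680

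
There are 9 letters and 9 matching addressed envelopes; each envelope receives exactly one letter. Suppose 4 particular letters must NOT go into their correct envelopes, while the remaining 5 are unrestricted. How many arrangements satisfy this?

229080

Inclusion-exclusion on the 4 forbidden self-matches:
Σ_{j=0}^{4} (-1)^j C(4,j)(9-j)!
= C(4,0)·9! - C(4,1)·8! + C(4,2)·7! - C(4,3)·6! + C(4,4)·5!
= 362880 - 161280 + 30240 - 2880 + 120
= 229080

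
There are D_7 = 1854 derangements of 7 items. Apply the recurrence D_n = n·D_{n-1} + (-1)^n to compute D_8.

D_8 = 8·1854 + 1 = 14833.

14833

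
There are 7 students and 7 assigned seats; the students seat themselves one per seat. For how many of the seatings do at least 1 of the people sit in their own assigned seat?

# with exactly i fixed is C(7,i)·!(7-i); sum over i=1..7:
  i=1: C(7,1)·!6 = 7·265 = 1855
  i=2: C(7,2)·!5 = 21·44 = 924
  i=3: C(7,3)·!4 = 35·9 = 315
  i=4: C(7,4)·!3 = 35·2 = 70
  i=5: C(7,5)·!2 = 21·1 = 21
  i=6: C(7,6)·!1 = 7·0 = 0
  i=7: C(7,7)·!0 = 1·1 = 1
Total = 3186.

3186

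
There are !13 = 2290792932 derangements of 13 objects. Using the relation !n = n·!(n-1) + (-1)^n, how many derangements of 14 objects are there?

32071101049

!14 = 14·2290792932 + 1 = 32071101049.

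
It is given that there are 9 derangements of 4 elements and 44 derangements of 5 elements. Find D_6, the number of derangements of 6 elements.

265

D_6 = (6-1)·(D_5 + D_4) = 5·(44 + 9) = 5·53 = 265.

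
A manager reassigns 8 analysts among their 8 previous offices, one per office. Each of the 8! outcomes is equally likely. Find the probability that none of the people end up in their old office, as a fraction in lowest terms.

Favorable outcomes: !8 = 14833.
Total outcomes: 8! = 40320.
Probability = 14833/40320 = 2119/5760.

2119/5760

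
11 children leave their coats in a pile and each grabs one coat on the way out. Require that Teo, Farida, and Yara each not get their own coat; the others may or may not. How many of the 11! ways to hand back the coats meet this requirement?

Let A_j be the event that the j-th constrained one is fixed. By inclusion-exclusion over the 3 events:
Σ_{j=0}^{3} (-1)^j C(3,j)(11-j)!
= C(3,0)·11! - C(3,1)·10! + C(3,2)·9! - C(3,3)·8!
= 39916800 - 10886400 + 1088640 - 40320
= 30078720

30078720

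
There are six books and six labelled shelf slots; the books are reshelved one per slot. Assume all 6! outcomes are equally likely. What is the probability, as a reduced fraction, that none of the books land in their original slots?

Favorable outcomes: !6 = 265.
Total outcomes: 6! = 720.
Probability = 265/720 = 53/144.

53/144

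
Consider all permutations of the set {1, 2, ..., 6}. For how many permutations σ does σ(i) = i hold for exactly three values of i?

Pick the 3 fixed positions: C(6,3) = 20 ways.
The remaining 3 must be deranged: !3 = 2.
Total: 20 × 2 = 40.

40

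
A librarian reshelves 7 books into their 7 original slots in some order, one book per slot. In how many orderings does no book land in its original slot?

1854

Recurrence: !7 = 6·(!6 + !5).
!7 = 6·(265 + 44) = 6·309 = 1854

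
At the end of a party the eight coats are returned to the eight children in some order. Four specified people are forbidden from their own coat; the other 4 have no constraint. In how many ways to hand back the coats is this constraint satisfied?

24024

Let A_j be the event that the j-th constrained one is fixed. By inclusion-exclusion over the 4 events:
Σ_{j=0}^{4} (-1)^j C(4,j)(8-j)!
= C(4,0)·8! - C(4,1)·7! + C(4,2)·6! - C(4,3)·5! + C(4,4)·4!
= 40320 - 20160 + 4320 - 480 + 24
= 24024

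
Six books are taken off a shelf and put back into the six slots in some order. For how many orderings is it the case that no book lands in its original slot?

265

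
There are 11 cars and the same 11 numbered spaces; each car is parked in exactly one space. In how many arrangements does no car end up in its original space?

14684570

!11 is the nearest integer to 11!/e.
11! = 39916800, and 39916800/e ≈ 14684570.08, so !11 = 14684570.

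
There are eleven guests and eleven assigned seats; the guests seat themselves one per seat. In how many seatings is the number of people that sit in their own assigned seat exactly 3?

2447445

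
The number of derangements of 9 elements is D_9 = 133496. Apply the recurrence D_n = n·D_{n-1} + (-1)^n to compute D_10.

1334961

D_10 = 10·133496 + 1 = 1334961.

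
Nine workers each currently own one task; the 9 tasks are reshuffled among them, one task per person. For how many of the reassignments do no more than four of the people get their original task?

361541

# with exactly i fixed is C(9,i)·!(9-i); sum over i=0..4:
  i=0: C(9,0)·!9 = 1·133496 = 133496
  i=1: C(9,1)·!8 = 9·14833 = 133497
  i=2: C(9,2)·!7 = 36·1854 = 66744
  i=3: C(9,3)·!6 = 84·265 = 22260
  i=4: C(9,4)·!5 = 126·44 = 5544
Total = 361541.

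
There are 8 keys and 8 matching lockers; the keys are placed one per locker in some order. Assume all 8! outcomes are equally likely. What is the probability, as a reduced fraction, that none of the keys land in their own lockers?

2119/5760

Favorable outcomes: !8 = 14833.
Total outcomes: 8! = 40320.
Probability = 14833/40320 = 2119/5760.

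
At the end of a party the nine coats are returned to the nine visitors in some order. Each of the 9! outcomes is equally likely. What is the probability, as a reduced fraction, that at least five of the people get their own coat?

1339/362880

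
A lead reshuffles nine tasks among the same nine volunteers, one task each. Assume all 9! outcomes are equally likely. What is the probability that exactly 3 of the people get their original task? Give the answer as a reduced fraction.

Favorable outcomes: C(9,3)·!6 = 84·265 = 22260.
Total outcomes: 9! = 362880.
Probability = 22260/362880 = 53/864.

53/864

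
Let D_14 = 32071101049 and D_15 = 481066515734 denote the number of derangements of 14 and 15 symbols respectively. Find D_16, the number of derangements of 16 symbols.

D_16 = (16-1)·(D_15 + D_14) = 15·(481066515734 + 32071101049) = 15·513137616783 = 7697064251745.

7697064251745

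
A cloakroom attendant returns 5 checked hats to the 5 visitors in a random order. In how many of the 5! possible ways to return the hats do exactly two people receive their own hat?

Choose which 2 of the 5 are fixed: C(5,2) = 10.
The other 3 form a derangement: !3 = 2.
Total: 10 × 2 = 20.

20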